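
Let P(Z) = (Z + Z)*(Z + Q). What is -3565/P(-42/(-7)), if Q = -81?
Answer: 713/180 ≈ 3.9611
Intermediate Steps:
P(Z) = 2*Z*(-81 + Z) (P(Z) = (Z + Z)*(Z - 81) = (2*Z)*(-81 + Z) = 2*Z*(-81 + Z))
-3565/P(-42/(-7)) = -3565*1/(12*(-81 - 42/(-7))) = -3565*1/(12*(-81 - 42*(-⅐))) = -3565*1/(12*(-81 + 6)) = -3565/(2*6*(-75)) = -3565/(-900) = -3565*(-1/900) = 713/180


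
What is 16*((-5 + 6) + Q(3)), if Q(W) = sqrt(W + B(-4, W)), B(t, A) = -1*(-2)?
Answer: 16 + 16*sqrt(5) ≈ 51.777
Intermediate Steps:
B(t, A) = 2
Q(W) = sqrt(2 + W) (Q(W) = sqrt(W + 2) = sqrt(2 + W))
16*((-5 + 6) + Q(3)) = 16*((-5 + 6) + sqrt(2 + 3)) = 16*(1 + sqrt(5)) = 16 + 16*sqrt(5)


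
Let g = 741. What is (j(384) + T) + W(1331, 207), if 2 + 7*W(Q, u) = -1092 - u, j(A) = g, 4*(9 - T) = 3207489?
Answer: -22436627/28 ≈ -8.0131e+5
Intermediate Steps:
T = -3207453/4 (T = 9 - ¼*3207489 = 9 - 3207489/4 = -3207453/4 ≈ -8.0186e+5)
j(A) = 741
W(Q, u) = -1094/7 - u/7 (W(Q, u) = -2/7 + (-1092 - u)/7 = -2/7 + (-156 - u/7) = -1094/7 - u/7)
(j(384) + T) + W(1331, 207) = (741 - 3207453/4) + (-1094/7 - ⅐*207) = -3204489/4 + (-1094/7 - 207/7) = -3204489/4 - 1301/7 = -22436627/28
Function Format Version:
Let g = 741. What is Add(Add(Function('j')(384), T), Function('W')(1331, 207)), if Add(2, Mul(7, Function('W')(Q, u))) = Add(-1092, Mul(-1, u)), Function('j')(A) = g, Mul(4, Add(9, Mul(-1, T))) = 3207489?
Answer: Rational(-22436627, 28) ≈ -8.0131e+5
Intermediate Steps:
T = Rational(-3207453, 4) (T = Add(9, Mul(Rational(-1, 4), 3207489)) = Add(9, Rational(-3207489, 4)) = Rational(-3207453, 4) ≈ -8.0186e+5)
Function('j')(A) = 741
Function('W')(Q, u) = Add(Rational(-1094, 7), Mul(Rational(-1, 7), u)) (Function('W')(Q, u) = Add(Rational(-2, 7), Mul(Rational(1, 7), Add(-1092, Mul(-1, u)))) = Add(Rational(-2, 7), Add(-156, Mul(Rational(-1, 7), u))) = Add(Rational(-1094, 7), Mul(Rational(-1, 7), u)))
Add(Add(Function('j')(384), T), Function('W')(1331, 207)) = Add(Add(741, Rational(-3207453, 4)), Add(Rational(-1094, 7), Mul(Rational(-1, 7), 207))) = Add(Rational(-3204489, 4), Add(Rational(-1094, 7), Rational(-207, 7))) = Add(Rational(-3204489, 4), Rational(-1301, 7)) = Rational(-22436627, 28)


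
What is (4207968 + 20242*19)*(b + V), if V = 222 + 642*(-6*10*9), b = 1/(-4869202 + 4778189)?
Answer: -144813626752346530/91013 ≈ -1.5911e+12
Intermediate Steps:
b = -1/91013 (b = 1/(-91013) = -1/91013 ≈ -1.0987e-5)
V = -346458 (V = 222 + 642*(-60*9) = 222 + 642*(-540) = 222 - 346680 = -346458)
(4207968 + 20242*19)*(b + V) = (4207968 + 20242*19)*(-1/91013 - 346458) = (4207968 + 384598)*(-31532181955/91013) = 4592566*(-31532181955/91013) = -144813626752346530/91013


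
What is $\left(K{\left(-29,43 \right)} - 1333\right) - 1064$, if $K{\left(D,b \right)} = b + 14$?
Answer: $-2340$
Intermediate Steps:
$K{\left(D,b \right)} = 14 + b$
$\left(K{\left(-29,43 \right)} - 1333\right) - 1064 = \left(\left(14 + 43\right) - 1333\right) - 1064 = \left(57 - 1333\right) - 1064 = -1276 - 1064 = -2340$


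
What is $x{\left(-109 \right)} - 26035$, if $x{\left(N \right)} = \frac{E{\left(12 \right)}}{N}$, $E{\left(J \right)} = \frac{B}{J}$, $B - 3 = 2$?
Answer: $- \frac{34053785}{1308} \approx -26035.0$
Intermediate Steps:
$B = 5$ ($B = 3 + 2 = 5$)
$E{\left(J \right)} = \frac{5}{J}$
$x{\left(N \right)} = \frac{5}{12 N}$ ($x{\left(N \right)} = \frac{5 \cdot \frac{1}{12}}{N} = \frac{5}{12 N}$)
$x{\left(-109 \right)} - 26035 = \frac{5}{12 \left(-109\right)} - 26035 = \frac{5}{12} \left(- \frac{1}{109}\right) - 26035 = - \frac{5}{1308} - 26035 = - \frac{34053785}{1308}$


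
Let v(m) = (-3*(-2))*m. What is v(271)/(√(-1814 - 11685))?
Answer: -1626*I*√13499/13499 ≈ -13.995*I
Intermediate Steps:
v(m) = 6*m
v(271)/(√(-1814 - 11685)) = (6*271)/(√(-1814 - 11685)) = 1626/(√(-13499)) = 1626/((I*√13499)) = 1626*(-I*√13499/13499) = -1626*I*√13499/13499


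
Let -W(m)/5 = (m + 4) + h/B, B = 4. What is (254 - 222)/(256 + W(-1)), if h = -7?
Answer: 128/999 ≈ 0.12813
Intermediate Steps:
W(m) = -45/4 - 5*m (W(m) = -5*((m + 4) - 7/4) = -5*((4 + m) - 7*1/4) = -5*((4 + m) - 7/4) = -5*(9/4 + m) = -45/4 - 5*m)
(254 - 222)/(256 + W(-1)) = (254 - 222)/(256 + (-45/4 - 5*(-1))) = 32/(256 + (-45/4 + 5)) = 32/(256 - 25/4) = 32/(999/4) = 32*(4/999) = 128/999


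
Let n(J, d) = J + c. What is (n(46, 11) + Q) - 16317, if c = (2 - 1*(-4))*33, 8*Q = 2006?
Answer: -63289/4 ≈ -15822.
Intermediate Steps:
Q = 1003/4 (Q = (⅛)*2006 = 1003/4 ≈ 250.75)
c = 198 (c = (2 + 4)*33 = 6*33 = 198)
n(J, d) = 198 + J (n(J, d) = J + 198 = 198 + J)
(n(46, 11) + Q) - 16317 = ((198 + 46) + 1003/4) - 16317 = (244 + 1003/4) - 16317 = 1979/4 - 16317 = -63289/4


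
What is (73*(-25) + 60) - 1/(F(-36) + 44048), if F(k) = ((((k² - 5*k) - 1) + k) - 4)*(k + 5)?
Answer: -771304/437 ≈ -1765.0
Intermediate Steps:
F(k) = (5 + k)*(-5 + k² - 4*k) (F(k) = (((-1 + k² - 5*k) + k) - 4)*(5 + k) = ((-1 + k² - 4*k) - 4)*(5 + k) = (-5 + k² - 4*k)*(5 + k) = (5 + k)*(-5 + k² - 4*k))
(73*(-25) + 60) - 1/(F(-36) + 44048) = (73*(-25) + 60) - 1/((-25 + (-36)² + (-36)³ - 25*(-36)) + 44048) = (-1825 + 60) - 1/((-25 + 1296 - 46656 + 900) + 44048) = -1765 - 1/(-44485 + 44048) = -1765 - 1/(-437) = -1765 - 1*(-1/437) = -1765 + 1/437 = -771304/437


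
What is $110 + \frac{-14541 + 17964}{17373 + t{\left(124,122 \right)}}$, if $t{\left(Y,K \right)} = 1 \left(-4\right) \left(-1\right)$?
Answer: $\frac{1914893}{17377} \approx 110.2$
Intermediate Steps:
$t{\left(Y,K \right)} = 4$ ($t{\left(Y,K \right)} = \left(-4\right) \left(-1\right) = 4$)
$110 + \frac{-14541 + 17964}{17373 + t{\left(124,122 \right)}} = 110 + \frac{-14541 + 17964}{17373 + 4} = 110 + \frac{3423}{17377} = \frac{1914893}{17377}$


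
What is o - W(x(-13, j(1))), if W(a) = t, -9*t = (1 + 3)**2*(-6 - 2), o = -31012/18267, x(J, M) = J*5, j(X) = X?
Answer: -872428/54801 ≈ -15.920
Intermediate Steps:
x(J, M) = 5*J
o = -31012/18267 (o = -31012*1/18267 = -31012/18267 ≈ -1.6977)
t = 128/9 (t = -(1 + 3)**2*(-6 - 2)/9 = -4**2*(-8)/9 = -16*(-8)/9 = -1/9*(-128) = 128/9 ≈ 14.222)
W(a) = 128/9
o - W(x(-13, j(1))) = -31012/18267 - 1*128/9 = -31012/18267 - 128/9 = -872428/54801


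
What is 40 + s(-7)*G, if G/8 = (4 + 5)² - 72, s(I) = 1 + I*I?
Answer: 3640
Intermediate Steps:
s(I) = 1 + I²
G = 72 (G = 8*((4 + 5)² - 72) = 8*(9² - 72) = 8*(81 - 72) = 8*9 = 72)
40 + s(-7)*G = 40 + (1 + (-7)²)*72 = 40 + (1 + 49)*72 = 40 + 50*72 = 40 + 3600 = 3640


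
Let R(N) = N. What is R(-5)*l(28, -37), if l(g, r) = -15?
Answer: 75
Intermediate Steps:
R(-5)*l(28, -37) = -5*(-15) = 75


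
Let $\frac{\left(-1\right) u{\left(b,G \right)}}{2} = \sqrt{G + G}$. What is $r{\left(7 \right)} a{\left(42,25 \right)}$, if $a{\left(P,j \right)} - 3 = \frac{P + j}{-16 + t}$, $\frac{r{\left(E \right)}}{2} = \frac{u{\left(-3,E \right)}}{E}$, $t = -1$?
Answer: $\frac{64 \sqrt{14}}{119} \approx 2.0123$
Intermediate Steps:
$u{\left(b,G \right)} = - 2 \sqrt{2} \sqrt{G}$ ($u{\left(b,G \right)} = - 2 \sqrt{G + G} = - 2 \sqrt{2 G} = - 2 \sqrt{2} \sqrt{G}$)
$r{\left(E \right)} = - \frac{4 \sqrt{2}}{\sqrt{E}}$ ($r{\left(E \right)} = 2 \frac{\left(-2\right) \sqrt{2} \sqrt{E}}{E} = 2 \left(- \frac{2 \sqrt{2}}{\sqrt{E}}\right) = - \frac{4 \sqrt{2}}{\sqrt{E}}$)
$a{\left(P,j \right)} = 3 - \frac{P}{17} - \frac{j}{17}$ ($a{\left(P,j \right)} = 3 + \frac{P + j}{-16 - 1} = 3 + \frac{P + j}{-17} = 3 + \left(P + j\right) \left(- \frac{1}{17}\right) = 3 - \left(\frac{P}{17} + \frac{j}{17}\right) = 3 - \frac{P}{17} - \frac{j}{17}$)
$r{\left(7 \right)} a{\left(42,25 \right)} = - \frac{4 \sqrt{2}}{\sqrt{7}} \left(3 - \frac{42}{17} - \frac{25}{17}\right) = - 4 \sqrt{2} \frac{\sqrt{7}}{7} \left(3 - \frac{42}{17} - \frac{25}{17}\right) = - \frac{4 \sqrt{14}}{7} \left(- \frac{16}{17}\right) = \frac{64 \sqrt{14}}{119}$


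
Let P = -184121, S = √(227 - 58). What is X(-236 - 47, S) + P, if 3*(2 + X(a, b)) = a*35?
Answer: -562274/3 ≈ -1.8742e+5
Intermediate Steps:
S = 13 (S = √169 = 13)
X(a, b) = -2 + 35*a/3 (X(a, b) = -2 + (a*35)/3 = -2 + (35*a)/3 = -2 + 35*a/3)
X(-236 - 47, S) + P = (-2 + 35*(-236 - 47)/3) - 184121 = (-2 + (35/3)*(-283)) - 184121 = (-2 - 9905/3) - 184121 = -9911/3 - 184121 = -562274/3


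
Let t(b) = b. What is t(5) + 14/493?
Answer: 2479/493 ≈ 5.0284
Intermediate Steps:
t(5) + 14/493 = 5 + 14/493 = 2479/493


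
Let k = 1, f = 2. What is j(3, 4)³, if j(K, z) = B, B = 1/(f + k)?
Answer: 1/27 ≈ 0.037037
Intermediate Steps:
B = ⅓ (B = 1/(2 + 1) = 1/3 = ⅓ ≈ 0.33333)
j(K, z) = ⅓
j(3, 4)³ = (⅓)³ = 1/27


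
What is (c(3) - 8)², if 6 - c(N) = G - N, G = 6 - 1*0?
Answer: 25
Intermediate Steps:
G = 6 (G = 6 + 0 = 6)
c(N) = N (c(N) = 6 - (6 - N) = 6 + (-6 + N) = N)
(c(3) - 8)² = (3 - 8)² = (-5)² = 25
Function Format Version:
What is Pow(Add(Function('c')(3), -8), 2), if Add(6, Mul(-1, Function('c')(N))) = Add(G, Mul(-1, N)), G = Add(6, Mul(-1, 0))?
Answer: 25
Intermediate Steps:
G = 6 (G = Add(6, 0) = 6)
Function('c')(N) = N (Function('c')(N) = Add(6, Mul(-1, Add(6, Mul(-1, N)))) = Add(6, Add(-6, N)) = N)
Pow(Add(Function('c')(3), -8), 2) = Pow(Add(3, -8), 2) = Pow(-5, 2) = 25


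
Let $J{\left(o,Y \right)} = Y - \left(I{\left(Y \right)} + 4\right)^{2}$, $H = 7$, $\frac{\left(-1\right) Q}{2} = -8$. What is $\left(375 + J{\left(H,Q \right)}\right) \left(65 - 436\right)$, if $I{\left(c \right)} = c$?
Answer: $3339$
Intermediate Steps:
$Q = 16$ ($Q = \left(-2\right) \left(-8\right) = 16$)
$J{\left(o,Y \right)} = Y - \left(4 + Y\right)^{2}$ ($J{\left(o,Y \right)} = Y - \left(Y + 4\right)^{2} = Y - \left(4 + Y\right)^{2}$)
$\left(375 + J{\left(H,Q \right)}\right) \left(65 - 436\right) = \left(375 + \left(16 - \left(4 + 16\right)^{2}\right)\right) \left(65 - 436\right) = \left(375 + \left(16 - 20^{2}\right)\right) \left(65 - 436\right) = \left(375 + \left(16 - 400\right)\right) \left(65 - 436\right) = \left(375 + \left(16 - 400\right)\right) \left(-371\right) = \left(375 - 384\right) \left(-371\right) = \left(-9\right) \left(-371\right) = 3339$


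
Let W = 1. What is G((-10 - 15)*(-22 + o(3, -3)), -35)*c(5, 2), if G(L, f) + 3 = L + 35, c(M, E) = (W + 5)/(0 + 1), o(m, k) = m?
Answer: 3042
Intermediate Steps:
c(M, E) = 6 (c(M, E) = (1 + 5)/(0 + 1) = 6/1 = 6*1 = 6)
G(L, f) = 32 + L (G(L, f) = -3 + (L + 35) = -3 + (35 + L) = 32 + L)
G((-10 - 15)*(-22 + o(3, -3)), -35)*c(5, 2) = (32 + (-10 - 15)*(-22 + 3))*6 = (32 - 25*(-19))*6 = (32 + 475)*6 = 507*6 = 3042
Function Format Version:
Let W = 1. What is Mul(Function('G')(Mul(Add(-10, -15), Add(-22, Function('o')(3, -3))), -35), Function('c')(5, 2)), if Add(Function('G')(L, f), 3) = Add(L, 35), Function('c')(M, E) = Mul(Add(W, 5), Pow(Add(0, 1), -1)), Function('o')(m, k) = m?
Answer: 3042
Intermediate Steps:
Function('c')(M, E) = 6 (Function('c')(M, E) = Mul(Add(1, 5), Pow(Add(0, 1), -1)) = Mul(6, Pow(1, -1)) = Mul(6, 1) = 6)
Function('G')(L, f) = Add(32, L) (Function('G')(L, f) = Add(-3, Add(L, 35)) = Add(-3, Add(35, L)) = Add(32, L))
Mul(Function('G')(Mul(Add(-10, -15), Add(-22, Function('o')(3, -3))), -35), Function('c')(5, 2)) = Mul(Add(32, Mul(Add(-10, -15), Add(-22, 3))), 6) = Mul(Add(32, Mul(-25, -19)), 6) = Mul(Add(32, 475), 6) = Mul(507, 6) = 3042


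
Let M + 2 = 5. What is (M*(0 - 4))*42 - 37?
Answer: -541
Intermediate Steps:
M = 3 (M = -2 + 5 = 3)
(M*(0 - 4))*42 - 37 = (3*(0 - 4))*42 - 37 = (3*(-4))*42 - 37 = -12*42 - 37 = -504 - 37 = -541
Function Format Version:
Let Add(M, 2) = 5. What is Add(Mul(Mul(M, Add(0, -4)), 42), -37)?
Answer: -541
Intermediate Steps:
M = 3 (M = Add(-2, 5) = 3)
Add(Mul(Mul(M, Add(0, -4)), 42), -37) = Add(Mul(Mul(3, Add(0, -4)), 42), -37) = Add(Mul(Mul(3, -4), 42), -37) = Add(Mul(-12, 42), -37) = Add(-504, -37) = -541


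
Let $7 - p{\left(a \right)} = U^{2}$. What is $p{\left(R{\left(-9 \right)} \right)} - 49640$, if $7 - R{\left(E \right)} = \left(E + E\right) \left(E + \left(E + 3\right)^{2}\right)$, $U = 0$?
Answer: $-49633$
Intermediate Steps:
$R{\left(E \right)} = 7 - 2 E \left(E + \left(3 + E\right)^{2}\right)$ ($R{\left(E \right)} = 7 - \left(E + E\right) \left(E + \left(E + 3\right)^{2}\right) = 7 - 2 E \left(E + \left(3 + E\right)^{2}\right)$)
$p{\left(a \right)} = 7$ ($p{\left(a \right)} = 7 - 0^{2} = 7 - 0 = 7 + 0 = 7$)
$p{\left(R{\left(-9 \right)} \right)} - 49640 = 7 - 49640 = -49633$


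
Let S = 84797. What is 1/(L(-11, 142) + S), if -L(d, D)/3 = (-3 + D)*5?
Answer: 1/82712 ≈ 1.2090e-5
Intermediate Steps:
L(d, D) = 45 - 15*D (L(d, D) = -3*(-3 + D)*5 = -3*(-15 + 5*D) = 45 - 15*D)
1/(L(-11, 142) + S) = 1/((45 - 15*142) + 84797) = 1/((45 - 2130) + 84797) = 1/(-2085 + 84797) = 1/82712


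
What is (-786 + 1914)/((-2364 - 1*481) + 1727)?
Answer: -564/559 ≈ -1.0089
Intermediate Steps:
(-786 + 1914)/((-2364 - 1*481) + 1727) = 1128/((-2364 - 481) + 1727) = 1128/(-2845 + 1727) = 1128/(-1118) = 1128*(-1/1118) = -564/559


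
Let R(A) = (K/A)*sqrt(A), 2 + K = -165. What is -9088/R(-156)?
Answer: 18176*I*sqrt(39)/167 ≈ 679.7*I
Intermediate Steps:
K = -167 (K = -2 - 165 = -167)
R(A) = -167/sqrt(A) (R(A) = (-167/A)*sqrt(A) = -167/sqrt(A))
-9088/R(-156) = -9088*(-2*I*sqrt(39)/167) = -(-18176)*I*sqrt(39)/167 = 18176*I*sqrt(39)/167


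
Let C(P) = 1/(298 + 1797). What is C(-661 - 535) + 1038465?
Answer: 2175584176/2095 ≈ 1.0385e+6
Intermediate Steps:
C(P) = 1/2095
C(-661 - 535) + 1038465 = 1/2095 + 1038465 = 2175584176/2095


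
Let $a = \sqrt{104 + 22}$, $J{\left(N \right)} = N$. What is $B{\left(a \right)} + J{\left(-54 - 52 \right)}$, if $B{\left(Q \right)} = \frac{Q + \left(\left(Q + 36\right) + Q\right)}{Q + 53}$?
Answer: $- \frac{282868}{2683} + \frac{369 \sqrt{14}}{2683} \approx -104.92$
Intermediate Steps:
$a = 3 \sqrt{14}$ ($a = \sqrt{126} = 3 \sqrt{14} \approx 11.225$)
$B{\left(Q \right)} = \frac{36 + 3 Q}{53 + Q}$ ($B{\left(Q \right)} = \frac{Q + \left(\left(36 + Q\right) + Q\right)}{53 + Q} = \frac{Q + \left(36 + 2 Q\right)}{53 + Q} = \frac{36 + 3 Q}{53 + Q}$)
$B{\left(a \right)} + J{\left(-54 - 52 \right)} = \frac{3 \left(12 + 3 \sqrt{14}\right)}{53 + 3 \sqrt{14}} - 106 = -106 + \frac{3 \left(12 + 3 \sqrt{14}\right)}{53 + 3 \sqrt{14}}$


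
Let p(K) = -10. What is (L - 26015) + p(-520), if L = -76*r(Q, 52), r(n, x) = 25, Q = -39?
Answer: -27925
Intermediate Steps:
L = -1900 (L = -76*25 = -1900)
(L - 26015) + p(-520) = (-1900 - 26015) - 10 = -27915 - 10 = -27925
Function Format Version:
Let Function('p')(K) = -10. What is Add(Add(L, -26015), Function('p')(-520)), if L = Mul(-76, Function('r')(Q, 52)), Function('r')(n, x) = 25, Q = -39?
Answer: -27925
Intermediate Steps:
L = -1900 (L = Mul(-76, 25) = -1900)
Add(Add(L, -26015), Function('p')(-520)) = Add(Add(-1900, -26015), -10) = Add(-27915, -10) = -27925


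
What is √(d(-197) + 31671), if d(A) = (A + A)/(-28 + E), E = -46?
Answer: 2*√10841222/37 ≈ 177.98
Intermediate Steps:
d(A) = -A/37 (d(A) = (A + A)/(-28 - 46) = (2*A)/(-74) = (2*A)*(-1/74) = -A/37)
√(d(-197) + 31671) = √(-1/37*(-197) + 31671) = √(197/37 + 31671) = √(1172024/37) = 2*√10841222/37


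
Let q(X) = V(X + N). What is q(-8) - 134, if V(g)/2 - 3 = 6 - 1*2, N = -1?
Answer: -120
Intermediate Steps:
V(g) = 14 (V(g) = 6 + 2*(6 - 1*2) = 6 + 2*(6 - 2) = 6 + 2*4 = 6 + 8 = 14)
q(X) = 14
q(-8) - 134 = 14 - 134 = -120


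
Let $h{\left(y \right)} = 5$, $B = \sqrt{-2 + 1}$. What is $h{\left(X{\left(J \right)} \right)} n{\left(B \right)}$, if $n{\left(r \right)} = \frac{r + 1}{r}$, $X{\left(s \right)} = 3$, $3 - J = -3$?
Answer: $5 - 5 i \approx 5.0 - 5.0 i$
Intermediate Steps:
$J = 6$ ($J = 3 - -3 = 3 + 3 = 6$)
$B = i$ ($B = \sqrt{-1} = i \approx 1.0 i$)
$n{\left(r \right)} = \frac{1 + r}{r}$
$h{\left(X{\left(J \right)} \right)} n{\left(B \right)} = 5 \frac{1 + i}{i} = 5 - i \left(1 + i\right) = 5 \left(- i \left(1 + i\right)\right) = - 5 i \left(1 + i\right)$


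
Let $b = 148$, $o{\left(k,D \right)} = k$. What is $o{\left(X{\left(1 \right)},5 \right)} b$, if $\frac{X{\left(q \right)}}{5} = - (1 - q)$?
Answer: $0$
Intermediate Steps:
$X{\left(q \right)} = -5 + 5 q$ ($X{\left(q \right)} = 5 \left(- (1 - q)\right) = 5 \left(-1 + q\right) = -5 + 5 q$)
$o{\left(X{\left(1 \right)},5 \right)} b = \left(-5 + 5 \cdot 1\right) 148 = \left(-5 + 5\right) 148 = 0 \cdot 148 = 0$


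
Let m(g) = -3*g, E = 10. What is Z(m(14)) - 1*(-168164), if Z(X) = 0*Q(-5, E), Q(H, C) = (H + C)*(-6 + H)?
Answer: 168164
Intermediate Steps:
Q(H, C) = (-6 + H)*(C + H) (Q(H, C) = (C + H)*(-6 + H) = (-6 + H)*(C + H))
Z(X) = 0 (Z(X) = 0*((-5)**2 - 6*10 - 6*(-5) + 10*(-5)) = 0*(25 - 60 + 30 - 50) = 0*(-55) = 0)
Z(m(14)) - 1*(-168164) = 0 - 1*(-168164) = 0 + 168164 = 168164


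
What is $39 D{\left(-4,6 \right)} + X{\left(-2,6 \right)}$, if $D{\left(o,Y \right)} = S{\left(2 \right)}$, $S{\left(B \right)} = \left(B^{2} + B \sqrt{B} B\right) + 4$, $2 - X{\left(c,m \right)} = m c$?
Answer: $326 + 156 \sqrt{2} \approx 546.62$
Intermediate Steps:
$X{\left(c,m \right)} = 2 - c m$ ($X{\left(c,m \right)} = 2 - m c = 2 - c m$)
$S{\left(B \right)} = 4 + B^{2} + B^{\frac{5}{2}}$ ($S{\left(B \right)} = \left(B^{2} + B^{\frac{3}{2}} B\right) + 4 = \left(B^{2} + B^{\frac{5}{2}}\right) + 4 = 4 + B^{2} + B^{\frac{5}{2}}$)
$D{\left(o,Y \right)} = 8 + 4 \sqrt{2}$ ($D{\left(o,Y \right)} = 4 + 2^{2} + 2^{\frac{5}{2}} = 4 + 4 + 4 \sqrt{2} = 8 + 4 \sqrt{2}$)
$39 D{\left(-4,6 \right)} + X{\left(-2,6 \right)} = 39 \left(8 + 4 \sqrt{2}\right) - \left(-2 - 12\right) = \left(312 + 156 \sqrt{2}\right) + \left(2 + 12\right) = \left(312 + 156 \sqrt{2}\right) + 14 = 326 + 156 \sqrt{2}$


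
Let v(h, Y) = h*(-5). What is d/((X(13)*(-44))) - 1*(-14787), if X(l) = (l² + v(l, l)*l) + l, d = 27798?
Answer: 71899027/4862 ≈ 14788.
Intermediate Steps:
v(h, Y) = -5*h
X(l) = l - 4*l² (X(l) = (l² + (-5*l)*l) + l = (l² - 5*l²) + l = -4*l² + l = l - 4*l²)
d/((X(13)*(-44))) - 1*(-14787) = 27798/(((13*(1 - 4*13))*(-44))) - 1*(-14787) = 27798/(((13*(1 - 52))*(-44))) + 14787 = 27798/(((13*(-51))*(-44))) + 14787 = 27798/((-663*(-44))) + 14787 = 27798/29172 + 14787 = 27798*(1/29172) + 14787 = 4633/4862 + 14787 = 71899027/4862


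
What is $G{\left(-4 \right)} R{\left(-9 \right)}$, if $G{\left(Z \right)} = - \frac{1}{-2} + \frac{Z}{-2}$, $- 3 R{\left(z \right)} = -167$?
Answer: $\frac{835}{6} \approx 139.17$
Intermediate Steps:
$R{\left(z \right)} = \frac{167}{3}$ ($R{\left(z \right)} = \left(- \frac{1}{3}\right) \left(-167\right) = \frac{167}{3}$)
$G{\left(Z \right)} = \frac{1}{2} - \frac{Z}{2}$ ($G{\left(Z \right)} = \left(-1\right) \left(- \frac{1}{2}\right) + Z \left(- \frac{1}{2}\right) = \frac{1}{2} - \frac{Z}{2}$)
$G{\left(-4 \right)} R{\left(-9 \right)} = \left(\frac{1}{2} - -2\right) \frac{167}{3} = \left(\frac{1}{2} + 2\right) \frac{167}{3} = \frac{5}{2} \cdot \frac{167}{3} = \frac{835}{6}$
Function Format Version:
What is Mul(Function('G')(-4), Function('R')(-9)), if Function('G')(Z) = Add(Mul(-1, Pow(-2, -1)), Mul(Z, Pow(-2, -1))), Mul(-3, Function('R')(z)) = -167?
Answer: Rational(835, 6) ≈ 139.17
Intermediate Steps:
Function('R')(z) = Rational(167, 3) (Function('R')(z) = Mul(Rational(-1, 3), -167) = Rational(167, 3))
Function('G')(Z) = Add(Rational(1, 2), Mul(Rational(-1, 2), Z)) (Function('G')(Z) = Add(Mul(-1, Rational(-1, 2)), Mul(Z, Rational(-1, 2))) = Add(Rational(1, 2), Mul(Rational(-1, 2), Z)))
Mul(Function('G')(-4), Function('R')(-9)) = Mul(Add(Rational(1, 2), Mul(Rational(-1, 2), -4)), Rational(167, 3)) = Mul(Add(Rational(1, 2), 2), Rational(167, 3)) = Mul(Rational(5, 2), Rational(167, 3)) = Rational(835, 6)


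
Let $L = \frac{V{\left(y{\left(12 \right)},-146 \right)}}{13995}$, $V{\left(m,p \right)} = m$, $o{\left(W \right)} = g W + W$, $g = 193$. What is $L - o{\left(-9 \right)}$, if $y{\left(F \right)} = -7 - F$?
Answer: $\frac{24435251}{13995} \approx 1746.0$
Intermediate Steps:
$o{\left(W \right)} = 194 W$ ($o{\left(W \right)} = 193 W + W = 194 W$)
$L = - \frac{19}{13995}$ ($L = \frac{-7 - 12}{13995} = \left(-7 - 12\right) \frac{1}{13995} = \left(-19\right) \frac{1}{13995} = - \frac{19}{13995} \approx -0.0013576$)
$L - o{\left(-9 \right)} = - \frac{19}{13995} - 194 \left(-9\right) = - \frac{19}{13995} - -1746 = - \frac{19}{13995} + 1746 = \frac{24435251}{13995}$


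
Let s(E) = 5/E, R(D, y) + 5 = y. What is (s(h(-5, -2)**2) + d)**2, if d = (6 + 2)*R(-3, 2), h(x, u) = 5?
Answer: 14161/25 ≈ 566.44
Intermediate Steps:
R(D, y) = -5 + y
d = -24 (d = (6 + 2)*(-5 + 2) = 8*(-3) = -24)
(s(h(-5, -2)**2) + d)**2 = (5/(5**2) - 24)**2 = (5/25 - 24)**2 = (5*(1/25) - 24)**2 = (1/5 - 24)**2 = (-119/5)**2 = 14161/25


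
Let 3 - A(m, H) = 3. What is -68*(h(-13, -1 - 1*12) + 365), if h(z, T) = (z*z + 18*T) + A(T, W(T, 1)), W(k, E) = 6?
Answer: -20400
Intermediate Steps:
A(m, H) = 0 (A(m, H) = 3 - 1*3 = 3 - 3 = 0)
h(z, T) = z² + 18*T (h(z, T) = (z*z + 18*T) + 0 = (z² + 18*T) + 0 = z² + 18*T)
-68*(h(-13, -1 - 1*12) + 365) = -68*(((-13)² + 18*(-1 - 1*12)) + 365) = -68*((169 + 18*(-1 - 12)) + 365) = -68*((169 + 18*(-13)) + 365) = -68*((169 - 234) + 365) = -68*(-65 + 365) = -68*300 = -20400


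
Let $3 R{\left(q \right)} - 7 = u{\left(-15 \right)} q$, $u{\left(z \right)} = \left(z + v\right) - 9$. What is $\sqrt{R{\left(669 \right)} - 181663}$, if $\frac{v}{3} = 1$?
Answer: $\frac{i \sqrt{1677093}}{3} \approx 431.68 i$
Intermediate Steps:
$v = 3$ ($v = 3 \cdot 1 = 3$)
$u{\left(z \right)} = -6 + z$ ($u{\left(z \right)} = \left(z + 3\right) - 9 = \left(3 + z\right) - 9 = -6 + z$)
$R{\left(q \right)} = \frac{7}{3} - 7 q$ ($R{\left(q \right)} = \frac{7}{3} + \frac{\left(-6 - 15\right) q}{3} = \frac{7}{3} + \frac{\left(-21\right) q}{3} = \frac{7}{3} - 7 q$)
$\sqrt{R{\left(669 \right)} - 181663} = \sqrt{\left(\frac{7}{3} - 4683\right) - 181663} = \sqrt{- \frac{14042}{3} - 181663} = \sqrt{- \frac{559031}{3}} = \frac{i \sqrt{1677093}}{3}$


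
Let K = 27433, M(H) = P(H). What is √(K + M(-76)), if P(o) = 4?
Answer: √27437 ≈ 165.64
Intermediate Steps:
M(H) = 4
√(K + M(-76)) = √(27433 + 4) = √27437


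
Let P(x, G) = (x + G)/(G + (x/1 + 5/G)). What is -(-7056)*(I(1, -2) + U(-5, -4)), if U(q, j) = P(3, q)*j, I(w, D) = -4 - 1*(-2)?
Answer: -32928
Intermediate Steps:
I(w, D) = -2 (I(w, D) = -4 + 2 = -2)
P(x, G) = (G + x)/(G + x + 5/G) (P(x, G) = (G + x)/(G + (x*1 + 5/G)) = (G + x)/(G + (x + 5/G)) = (G + x)/(G + x + 5/G))
U(q, j) = j*q*(3 + q)/(5 + q² + 3*q) (U(q, j) = (q*(q + 3)/(5 + q² + q*3))*j = (q*(3 + q)/(5 + q² + 3*q))*j = j*q*(3 + q)/(5 + q² + 3*q))
-(-7056)*(I(1, -2) + U(-5, -4)) = -(-7056)*(-2 - 4*(-5)*(3 - 5)/(5 + (-5)² + 3*(-5))) = -(-7056)*(-2 - 4*(-5)*(-2)/(5 + 25 - 15)) = -(-7056)*(-2 - 4*(-5)*(-2)/15) = -(-7056)*(-2 - 4*(-5)*1/15*(-2)) = -(-7056)*(-2 - 8/3) = -(-7056)*(-14)/3 = -1764*56/3 = -32928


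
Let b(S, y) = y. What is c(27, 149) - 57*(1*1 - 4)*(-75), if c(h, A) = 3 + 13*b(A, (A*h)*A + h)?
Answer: 7780080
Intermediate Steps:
c(h, A) = 3 + 13*h + 13*h*A² (c(h, A) = 3 + 13*((A*h)*A + h) = 3 + 13*(h*A² + h) = 3 + 13*(h + h*A²) = 3 + (13*h + 13*h*A²) = 3 + 13*h + 13*h*A²)
c(27, 149) - 57*(1*1 - 4)*(-75) = (3 + 13*27*(1 + 149²)) - 57*(1*1 - 4)*(-75) = (3 + 13*27*(1 + 22201)) - 57*(1 - 4)*(-75) = (3 + 13*27*22202) - 57*(-3)*(-75) = (3 + 7792902) + 171*(-75) = 7792905 - 12825 = 7780080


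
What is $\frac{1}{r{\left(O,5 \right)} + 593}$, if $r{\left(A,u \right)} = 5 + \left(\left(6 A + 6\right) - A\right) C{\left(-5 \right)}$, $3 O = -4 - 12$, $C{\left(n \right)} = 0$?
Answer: $\frac{1}{598} \approx 0.0016722$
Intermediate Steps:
$O = - \frac{16}{3}$ ($O = \frac{-4 - 12}{3} = \frac{1}{3} \left(-16\right) = - \frac{16}{3} \approx -5.3333$)
$r{\left(A,u \right)} = 5$ ($r{\left(A,u \right)} = 5 + \left(\left(6 A + 6\right) - A\right) 0 = 5 + \left(\left(6 + 6 A\right) - A\right) 0 = 5 + \left(6 + 5 A\right) 0 = 5 + 0 = 5$)
$\frac{1}{r{\left(O,5 \right)} + 593} = \frac{1}{5 + 593} = \frac{1}{598}$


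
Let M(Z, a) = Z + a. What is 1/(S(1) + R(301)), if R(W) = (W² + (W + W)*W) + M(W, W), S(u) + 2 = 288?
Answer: 1/272691 ≈ 3.6672e-6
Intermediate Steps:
S(u) = 286 (S(u) = -2 + 288 = 286)
R(W) = 2*W + 3*W² (R(W) = (W² + (W + W)*W) + (W + W) = (W² + (2*W)*W) + 2*W = (W² + 2*W²) + 2*W = 3*W² + 2*W = 2*W + 3*W²)
1/(S(1) + R(301)) = 1/(286 + 301*(2 + 3*301)) = 1/(286 + 301*(2 + 903)) = 1/(286 + 301*905) = 1/(286 + 272405) = 1/272691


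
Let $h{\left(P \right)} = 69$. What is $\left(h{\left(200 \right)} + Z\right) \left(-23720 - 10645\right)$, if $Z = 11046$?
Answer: $-381966975$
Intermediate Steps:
$\left(h{\left(200 \right)} + Z\right) \left(-23720 - 10645\right) = \left(69 + 11046\right) \left(-23720 - 10645\right) = 11115 \left(-34365\right) = -381966975$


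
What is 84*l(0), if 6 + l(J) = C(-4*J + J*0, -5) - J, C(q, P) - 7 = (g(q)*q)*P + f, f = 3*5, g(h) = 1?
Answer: 1344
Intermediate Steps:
f = 15
C(q, P) = 22 + P*q (C(q, P) = 7 + ((1*q)*P + 15) = 7 + (q*P + 15) = 7 + (P*q + 15) = 7 + (15 + P*q) = 22 + P*q)
l(J) = 16 + 19*J (l(J) = -6 + ((22 - 5*(-4*J + J*0)) - J) = -6 + ((22 - 5*(-4*J + 0)) - J) = -6 + ((22 - (-20)*J) - J) = -6 + ((22 + 20*J) - J) = -6 + (22 + 19*J) = 16 + 19*J)
84*l(0) = 84*(16 + 19*0) = 84*(16 + 0) = 84*16 = 1344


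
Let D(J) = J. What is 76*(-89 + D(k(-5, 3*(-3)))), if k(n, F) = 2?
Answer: -6612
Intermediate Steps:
76*(-89 + D(k(-5, 3*(-3)))) = 76*(-89 + 2) = 76*(-87) = -6612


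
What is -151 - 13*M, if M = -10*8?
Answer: 889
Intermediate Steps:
M = -80
-151 - 13*M = -151 - 13*(-80) = -151 + 1040 = 889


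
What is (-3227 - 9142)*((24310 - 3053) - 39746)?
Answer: 228690441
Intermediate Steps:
(-3227 - 9142)*((24310 - 3053) - 39746) = -12369*(21257 - 39746) = -12369*(-18489) = 228690441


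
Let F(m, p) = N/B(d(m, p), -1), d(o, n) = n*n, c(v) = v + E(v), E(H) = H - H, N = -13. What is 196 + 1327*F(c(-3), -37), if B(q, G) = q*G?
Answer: 285575/1369 ≈ 208.60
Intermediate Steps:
E(H) = 0
c(v) = v (c(v) = v + 0 = v)
d(o, n) = n**2
B(q, G) = G*q
F(m, p) = 13/p**2 (F(m, p) = -13*(-1/p**2) = -(-13)/p**2 = 13/p**2)
196 + 1327*F(c(-3), -37) = 196 + 1327*(13/(-37)**2) = 196 + 1327*(13*(1/1369)) = 196 + 1327*(13/1369) = 196 + 17251/1369 = 285575/1369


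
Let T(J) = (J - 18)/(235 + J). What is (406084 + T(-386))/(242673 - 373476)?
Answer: -20439696/6583751 ≈ -3.1046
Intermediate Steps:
T(J) = (-18 + J)/(235 + J)
(406084 + T(-386))/(242673 - 373476) = (406084 + (-18 - 386)/(235 - 386))/(242673 - 373476) = (406084 - 404/(-151))/(-130803) = (406084 - 1/151*(-404))*(-1/130803) = (406084 + 404/151)*(-1/130803) = (61319088/151)*(-1/130803) = -20439696/6583751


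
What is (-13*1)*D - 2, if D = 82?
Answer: -1068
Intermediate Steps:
(-13*1)*D - 2 = -13*1*82 - 2 = -13*82 - 2 = -1066 - 2 = -1068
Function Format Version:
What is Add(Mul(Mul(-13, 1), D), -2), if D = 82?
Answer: -1068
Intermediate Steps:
Add(Mul(Mul(-13, 1), D), -2) = Add(Mul(Mul(-13, 1), 82), -2) = Add(Mul(-13, 82), -2) = Add(-1066, -2) = -1068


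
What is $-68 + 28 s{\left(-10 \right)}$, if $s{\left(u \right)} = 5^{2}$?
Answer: $632$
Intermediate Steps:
$s{\left(u \right)} = 25$
$-68 + 28 s{\left(-10 \right)} = -68 + 28 \cdot 25 = -68 + 700 = 632$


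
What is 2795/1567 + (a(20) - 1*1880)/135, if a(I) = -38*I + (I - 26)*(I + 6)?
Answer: -1334669/70515 ≈ -18.927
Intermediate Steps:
a(I) = -38*I + (-26 + I)*(6 + I)
2795/1567 + (a(20) - 1*1880)/135 = 2795/1567 + ((-156 + 20**2 - 58*20) - 1*1880)/135 = 2795*(1/1567) + ((-156 + 400 - 1160) - 1880)*(1/135) = 2795/1567 + (-916 - 1880)*(1/135) = 2795/1567 - 2796*1/135 = 2795/1567 - 932/45 = -1334669/70515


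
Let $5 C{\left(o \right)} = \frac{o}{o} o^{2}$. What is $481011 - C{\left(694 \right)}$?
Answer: $\frac{1923419}{5} \approx 3.8468 \cdot 10^{5}$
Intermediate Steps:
$C{\left(o \right)} = \frac{o^{2}}{5}$ ($C{\left(o \right)} = \frac{\frac{o}{o} o^{2}}{5} = \frac{1 o^{2}}{5} = \frac{o^{2}}{5}$)
$481011 - C{\left(694 \right)} = 481011 - \frac{694^{2}}{5} = 481011 - \frac{1}{5} \cdot 481636 = 481011 - \frac{481636}{5} = \frac{1923419}{5}$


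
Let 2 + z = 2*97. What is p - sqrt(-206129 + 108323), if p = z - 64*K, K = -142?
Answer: 9280 - I*sqrt(97806) ≈ 9280.0 - 312.74*I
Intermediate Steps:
z = 192 (z = -2 + 2*97 = -2 + 194 = 192)
p = 9280 (p = 192 - 64*(-142) = 192 + 9088 = 9280)
p - sqrt(-206129 + 108323) = 9280 - sqrt(-206129 + 108323) = 9280 - sqrt(-97806) = 9280 - I*sqrt(97806)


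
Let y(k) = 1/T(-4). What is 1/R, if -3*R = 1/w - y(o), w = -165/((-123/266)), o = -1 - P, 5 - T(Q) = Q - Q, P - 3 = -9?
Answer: 8778/577 ≈ 15.213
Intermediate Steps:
P = -6 (P = 3 - 9 = -6)
T(Q) = 5 (T(Q) = 5 - (Q - Q) = 5 - 1*0 = 5 + 0 = 5)
o = 5 (o = -1 - 1*(-6) = -1 + 6 = 5)
y(k) = 1/5
w = 14630/41 (w = -165/((-123*1/266)) = -165/(-123/266) = -165*(-266/123) = 14630/41 ≈ 356.83)
R = 577/8778 (R = -(1/(14630/41) - 1*1/5)/3 = -(41/14630 - 1/5)/3 = -1/3*(-577/2926) = 577/8778 ≈ 0.065732)
1/R = 1/(577/8778) = 8778/577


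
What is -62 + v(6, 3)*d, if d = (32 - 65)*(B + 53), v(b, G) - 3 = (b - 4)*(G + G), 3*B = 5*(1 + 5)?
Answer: -31247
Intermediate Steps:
B = 10 (B = (5*(1 + 5))/3 = (5*6)/3 = (⅓)*30 = 10)
v(b, G) = 3 + 2*G*(-4 + b) (v(b, G) = 3 + (b - 4)*(G + G) = 3 + (-4 + b)*(2*G) = 3 + 2*G*(-4 + b))
d = -2079 (d = (32 - 65)*(10 + 53) = -33*63 = -2079)
-62 + v(6, 3)*d = -62 + (3 - 8*3 + 2*3*6)*(-2079) = -62 + (3 - 24 + 36)*(-2079) = -62 + 15*(-2079) = -62 - 31185 = -31247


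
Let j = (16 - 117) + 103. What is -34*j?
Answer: -68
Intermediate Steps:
j = 2 (j = -101 + 103 = 2)
-34*j = -34*2 = -68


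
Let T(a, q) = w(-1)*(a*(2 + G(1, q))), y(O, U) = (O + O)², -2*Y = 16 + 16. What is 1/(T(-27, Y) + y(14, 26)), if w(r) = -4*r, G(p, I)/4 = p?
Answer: 1/136 ≈ 0.0073529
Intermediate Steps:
G(p, I) = 4*p
Y = -16 (Y = -(16 + 16)/2 = -½*32 = -16)
y(O, U) = 4*O² (y(O, U) = (2*O)² = 4*O²)
T(a, q) = 24*a (T(a, q) = (-4*(-1))*(a*(2 + 4*1)) = 4*(a*(2 + 4)) = 4*(a*6) = 4*(6*a) = 24*a)
1/(T(-27, Y) + y(14, 26)) = 1/(24*(-27) + 4*14²) = 1/(-648 + 4*196) = 1/(-648 + 784) = 1/136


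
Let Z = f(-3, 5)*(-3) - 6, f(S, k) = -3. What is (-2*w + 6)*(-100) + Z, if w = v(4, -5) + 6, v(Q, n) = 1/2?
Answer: 703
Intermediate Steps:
v(Q, n) = 1/2
w = 13/2 (w = 1/2 + 6 = 13/2 ≈ 6.5000)
Z = 3 (Z = -3*(-3) - 6 = 9 - 6 = 3)
(-2*w + 6)*(-100) + Z = (-2*13/2 + 6)*(-100) + 3 = (-13 + 6)*(-100) + 3 = -7*(-100) + 3 = 700 + 3 = 703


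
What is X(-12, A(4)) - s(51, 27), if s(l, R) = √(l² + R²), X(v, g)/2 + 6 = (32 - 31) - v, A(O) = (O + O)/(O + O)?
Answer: 14 - 3*√370 ≈ -43.706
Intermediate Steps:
A(O) = 1 (A(O) = (2*O)/((2*O)) = (2*O)*(1/(2*O)) = 1)
X(v, g) = -10 - 2*v (X(v, g) = -12 + 2*((32 - 31) - v) = -12 + 2*(1 - v) = -12 + (2 - 2*v) = -10 - 2*v)
s(l, R) = √(R² + l²)
X(-12, A(4)) - s(51, 27) = (-10 - 2*(-12)) - √(27² + 51²) = (-10 + 24) - √(729 + 2601) = 14 - √3330 = 14 - 3*√370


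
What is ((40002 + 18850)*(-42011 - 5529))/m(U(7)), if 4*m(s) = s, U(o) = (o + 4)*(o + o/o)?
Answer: -1398912040/11 ≈ -1.2717e+8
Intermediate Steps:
U(o) = (1 + o)*(4 + o) (U(o) = (4 + o)*(o + 1) = (4 + o)*(1 + o) = (1 + o)*(4 + o))
m(s) = s/4
((40002 + 18850)*(-42011 - 5529))/m(U(7)) = ((40002 + 18850)*(-42011 - 5529))/(((4 + 7² + 5*7)/4)) = (58852*(-47540))/(((4 + 49 + 35)/4)) = -2797824080/((¼)*88) = -2797824080/22 = -2797824080*1/22 = -1398912040/11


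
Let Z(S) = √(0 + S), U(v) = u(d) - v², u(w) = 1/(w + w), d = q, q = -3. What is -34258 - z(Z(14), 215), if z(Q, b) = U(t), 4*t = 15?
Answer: -1643701/48 ≈ -34244.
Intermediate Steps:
d = -3
u(w) = 1/(2*w)
t = 15/4 (t = (¼)*15 = 15/4 ≈ 3.7500)
U(v) = -⅙ - v² (U(v) = (½)/(-3) - v² = (½)*(-⅓) - v² = -⅙ - v²)
Z(S) = √S
z(Q, b) = -683/48 (z(Q, b) = -⅙ - (15/4)² = -⅙ - 1*225/16 = -⅙ - 225/16 = -683/48)
-34258 - z(Z(14), 215) = -34258 - 1*(-683/48) = -34258 + 683/48 = -1643701/48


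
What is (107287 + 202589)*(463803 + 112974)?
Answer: 178729349652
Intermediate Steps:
(107287 + 202589)*(463803 + 112974) = 309876*576777 = 178729349652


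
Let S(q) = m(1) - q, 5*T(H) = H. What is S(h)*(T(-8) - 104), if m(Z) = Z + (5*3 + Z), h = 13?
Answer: -2112/5 ≈ -422.40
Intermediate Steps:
m(Z) = 15 + 2*Z (m(Z) = Z + (15 + Z) = 15 + 2*Z)
T(H) = H/5
S(q) = 17 - q (S(q) = (15 + 2*1) - q = (15 + 2) - q = 17 - q)
S(h)*(T(-8) - 104) = (17 - 1*13)*((⅕)*(-8) - 104) = (17 - 13)*(-8/5 - 104) = 4*(-528/5) = -2112/5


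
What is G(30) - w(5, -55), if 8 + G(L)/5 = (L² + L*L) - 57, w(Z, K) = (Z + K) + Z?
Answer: 8720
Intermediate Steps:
w(Z, K) = K + 2*Z (w(Z, K) = (K + Z) + Z = K + 2*Z)
G(L) = -325 + 10*L² (G(L) = -40 + 5*((L² + L*L) - 57) = -40 + 5*((L² + L²) - 57) = -40 + 5*(2*L² - 57) = -40 + 5*(-57 + 2*L²) = -40 + (-285 + 10*L²) = -325 + 10*L²)
G(30) - w(5, -55) = (-325 + 10*30²) - (-55 + 2*5) = (-325 + 10*900) - (-55 + 10) = (-325 + 9000) - 1*(-45) = 8675 + 45 = 8720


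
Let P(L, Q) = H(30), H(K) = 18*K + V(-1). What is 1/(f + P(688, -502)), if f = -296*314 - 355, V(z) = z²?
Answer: -1/92758 ≈ -1.0781e-5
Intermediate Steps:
H(K) = 1 + 18*K (H(K) = 18*K + (-1)² = 18*K + 1 = 1 + 18*K)
P(L, Q) = 541 (P(L, Q) = 1 + 18*30 = 1 + 540 = 541)
f = -93299 (f = -92944 - 355 = -93299)
1/(f + P(688, -502)) = 1/(-93299 + 541) = 1/(-92758) = -1/92758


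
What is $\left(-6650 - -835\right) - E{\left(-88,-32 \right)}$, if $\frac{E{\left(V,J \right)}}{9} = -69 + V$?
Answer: $-4402$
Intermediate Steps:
$E{\left(V,J \right)} = -621 + 9 V$ ($E{\left(V,J \right)} = 9 \left(-69 + V\right) = -621 + 9 V$)
$\left(-6650 - -835\right) - E{\left(-88,-32 \right)} = \left(-6650 - -835\right) - \left(-621 + 9 \left(-88\right)\right) = \left(-6650 + 835\right) - \left(-621 - 792\right) = -5815 - -1413 = -5815 + 1413 = -4402$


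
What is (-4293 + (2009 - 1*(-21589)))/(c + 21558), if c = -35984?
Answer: -19305/14426 ≈ -1.3382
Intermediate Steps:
(-4293 + (2009 - 1*(-21589)))/(c + 21558) = (-4293 + (2009 - 1*(-21589)))/(-35984 + 21558) = (-4293 + (2009 + 21589))/(-14426) = (-4293 + 23598)*(-1/14426) = 19305*(-1/14426) = -19305/14426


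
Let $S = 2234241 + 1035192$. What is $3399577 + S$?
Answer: $6669010$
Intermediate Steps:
$S = 3269433$
$3399577 + S = 3399577 + 3269433 = 6669010$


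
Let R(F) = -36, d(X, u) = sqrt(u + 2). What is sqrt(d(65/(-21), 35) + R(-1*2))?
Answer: sqrt(-36 + sqrt(37)) ≈ 5.4697*I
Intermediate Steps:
d(X, u) = sqrt(2 + u)
sqrt(d(65/(-21), 35) + R(-1*2)) = sqrt(sqrt(2 + 35) - 36) = sqrt(sqrt(37) - 36) = sqrt(-36 + sqrt(37))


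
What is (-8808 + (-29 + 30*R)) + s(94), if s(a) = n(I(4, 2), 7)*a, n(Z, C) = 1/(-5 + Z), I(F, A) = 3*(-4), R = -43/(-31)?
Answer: -4638083/527 ≈ -8800.9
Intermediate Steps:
R = 43/31 (R = -43*(-1/31) = 43/31 ≈ 1.3871)
I(F, A) = -12
s(a) = -a/17 (s(a) = a/(-5 - 12) = a/(-17) = -a/17)
(-8808 + (-29 + 30*R)) + s(94) = (-8808 + (-29 + 30*(43/31))) - 1/17*94 = (-8808 + (-29 + 1290/31)) - 94/17 = (-8808 + 391/31) - 94/17 = -272657/31 - 94/17 = -4638083/527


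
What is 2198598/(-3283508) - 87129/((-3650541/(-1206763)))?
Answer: -57541561108687239/1997763429638 ≈ -28803.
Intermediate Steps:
2198598/(-3283508) - 87129/((-3650541/(-1206763))) = 2198598*(-1/3283508) - 87129/((-3650541*(-1/1206763))) = -1099299/1641754 - 87129/3650541/1206763 = -1099299/1641754 - 87129*1206763/3650541 = -1099299/1641754 - 35048017809/1216847 = -57541561108687239/1997763429638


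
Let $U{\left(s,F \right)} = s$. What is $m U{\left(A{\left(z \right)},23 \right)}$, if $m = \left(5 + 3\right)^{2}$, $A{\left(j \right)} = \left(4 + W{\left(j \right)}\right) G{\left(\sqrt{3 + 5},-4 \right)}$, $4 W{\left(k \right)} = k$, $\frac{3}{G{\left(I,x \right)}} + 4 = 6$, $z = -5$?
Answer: $264$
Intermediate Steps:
$G{\left(I,x \right)} = \frac{3}{2}$ ($G{\left(I,x \right)} = \frac{3}{-4 + 6} = \frac{3}{2}$)
$W{\left(k \right)} = \frac{k}{4}$
$A{\left(j \right)} = 6 + \frac{3 j}{8}$ ($A{\left(j \right)} = \left(4 + \frac{j}{4}\right) \frac{3}{2} = 6 + \frac{3 j}{8}$)
$m = 64$ ($m = 8^{2} = 64$)
$m U{\left(A{\left(z \right)},23 \right)} = 64 \left(6 + \frac{3}{8} \left(-5\right)\right) = 64 \left(6 - \frac{15}{8}\right) = 64 \cdot \frac{33}{8} = 264$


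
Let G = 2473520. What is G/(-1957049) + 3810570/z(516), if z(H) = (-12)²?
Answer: 1242852670175/46969176 ≈ 26461.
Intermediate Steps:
z(H) = 144
G/(-1957049) + 3810570/z(516) = 2473520/(-1957049) + 3810570/144 = 2473520*(-1/1957049) + 3810570*(1/144) = -2473520/1957049 + 635095/24 = 1242852670175/46969176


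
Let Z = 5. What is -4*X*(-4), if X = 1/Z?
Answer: 16/5 ≈ 3.2000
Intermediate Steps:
X = ⅕ (X = 1/5 = ⅕ ≈ 0.20000)
-4*X*(-4) = -4*⅕*(-4) = -⅘*(-4) = 16/5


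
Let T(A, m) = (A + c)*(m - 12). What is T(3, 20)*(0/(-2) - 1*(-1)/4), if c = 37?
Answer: 80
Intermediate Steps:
T(A, m) = (-12 + m)*(37 + A) (T(A, m) = (A + 37)*(m - 12) = (37 + A)*(-12 + m) = (-12 + m)*(37 + A))
T(3, 20)*(0/(-2) - 1*(-1)/4) = (-444 - 12*3 + 37*20 + 3*20)*(0/(-2) - 1*(-1)/4) = (-444 - 36 + 740 + 60)*(0*(-½) + 1*(¼)) = 320*(0 + ¼) = 320*(¼) = 80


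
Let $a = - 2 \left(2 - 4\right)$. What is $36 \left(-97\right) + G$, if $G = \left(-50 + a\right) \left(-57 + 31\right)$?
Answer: $-2296$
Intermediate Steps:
$a = 4$ ($a = \left(-2\right) \left(-2\right) = 4$)
$G = 1196$ ($G = \left(-50 + 4\right) \left(-57 + 31\right) = \left(-46\right) \left(-26\right) = 1196$)
$36 \left(-97\right) + G = 36 \left(-97\right) + 1196 = -3492 + 1196 = -2296$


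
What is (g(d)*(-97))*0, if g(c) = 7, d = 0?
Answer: 0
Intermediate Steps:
(g(d)*(-97))*0 = (7*(-97))*0 = -679*0 = 0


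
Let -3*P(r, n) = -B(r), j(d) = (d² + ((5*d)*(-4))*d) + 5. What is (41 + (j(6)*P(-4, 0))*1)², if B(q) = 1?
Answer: 309136/9 ≈ 34348.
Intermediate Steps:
j(d) = 5 - 19*d² (j(d) = (d² + (-20*d)*d) + 5 = (d² - 20*d²) + 5 = -19*d² + 5 = 5 - 19*d²)
P(r, n) = ⅓ (P(r, n) = -(-1)/3 = -⅓*(-1) = ⅓)
(41 + (j(6)*P(-4, 0))*1)² = (41 + ((5 - 19*6²)*(⅓))*1)² = (41 + ((5 - 19*36)*(⅓))*1)² = (41 + ((5 - 684)*(⅓))*1)² = (41 - 679*⅓*1)² = (41 - 679/3*1)² = (41 - 679/3)² = (-556/3)² = 309136/9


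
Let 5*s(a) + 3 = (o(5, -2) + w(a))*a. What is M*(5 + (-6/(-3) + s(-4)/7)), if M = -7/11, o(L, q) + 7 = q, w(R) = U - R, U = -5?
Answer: -282/55 ≈ -5.1273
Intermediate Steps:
w(R) = -5 - R
o(L, q) = -7 + q
s(a) = -⅗ + a*(-14 - a)/5 (s(a) = -⅗ + (((-7 - 2) + (-5 - a))*a)/5 = -⅗ + ((-9 + (-5 - a))*a)/5 = -⅗ + ((-14 - a)*a)/5 = -⅗ + (a*(-14 - a))/5 = -⅗ + a*(-14 - a)/5)
M = -7/11 (M = -7*1/11 = -7/11 ≈ -0.63636)
M*(5 + (-6/(-3) + s(-4)/7)) = -7*(5 + (-6/(-3) + (-⅗ - 14/5*(-4) - ⅕*(-4)²)/7))/11 = -7*(5 + (-6*(-⅓) + (-⅗ + 56/5 - ⅕*16)*(⅐)))/11 = -7*(5 + (2 + (-⅗ + 56/5 - 16/5)*(⅐)))/11 = -7*(5 + (2 + (37/5)*(⅐)))/11 = -7*(5 + (2 + 37/35))/11 = -7*(5 + 107/35)/11 = -7/11*282/35 = -282/55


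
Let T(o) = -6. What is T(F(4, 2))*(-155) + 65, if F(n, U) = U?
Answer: 995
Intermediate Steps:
T(F(4, 2))*(-155) + 65 = -6*(-155) + 65 = 930 + 65 = 995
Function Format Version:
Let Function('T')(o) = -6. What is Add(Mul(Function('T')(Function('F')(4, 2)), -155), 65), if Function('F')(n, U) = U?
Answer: 995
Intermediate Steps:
Add(Mul(Function('T')(Function('F')(4, 2)), -155), 65) = Add(Mul(-6, -155), 65) = Add(930, 65) = 995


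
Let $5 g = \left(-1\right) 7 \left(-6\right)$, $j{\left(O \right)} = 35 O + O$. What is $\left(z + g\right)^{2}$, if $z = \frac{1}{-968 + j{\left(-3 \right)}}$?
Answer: $\frac{2041864969}{28944400} \approx 70.544$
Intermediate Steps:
$j{\left(O \right)} = 36 O$
$g = \frac{42}{5}$ ($g = \frac{\left(-1\right) 7 \left(-6\right)}{5} = \frac{\left(-7\right) \left(-6\right)}{5} = \frac{1}{5} \cdot 42 = \frac{42}{5} \approx 8.4$)
$z = - \frac{1}{1076}$ ($z = \frac{1}{-968 + 36 \left(-3\right)} = \frac{1}{-968 - 108} = \frac{1}{-1076} = - \frac{1}{1076} \approx -0.00092937$)
$\left(z + g\right)^{2} = \left(- \frac{1}{1076} + \frac{42}{5}\right)^{2} = \left(\frac{45187}{5380}\right)^{2} = \frac{2041864969}{28944400}$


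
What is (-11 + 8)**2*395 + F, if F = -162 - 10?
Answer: 3383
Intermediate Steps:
F = -172
(-11 + 8)**2*395 + F = (-11 + 8)**2*395 - 172 = (-3)**2*395 - 172 = 9*395 - 172 = 3555 - 172 = 3383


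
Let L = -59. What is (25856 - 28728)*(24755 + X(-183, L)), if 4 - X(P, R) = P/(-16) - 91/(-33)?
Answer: -4690427263/66 ≈ -7.1067e+7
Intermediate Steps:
X(P, R) = 41/33 + P/16 (X(P, R) = 4 - (P/(-16) - 91/(-33)) = 4 - (P*(-1/16) - 91*(-1/33)) = 4 - (-P/16 + 91/33) = 4 - (91/33 - P/16) = 4 + (-91/33 + P/16) = 41/33 + P/16)
(25856 - 28728)*(24755 + X(-183, L)) = (25856 - 28728)*(24755 + (41/33 + (1/16)*(-183))) = -2872*(24755 + (41/33 - 183/16)) = -2872*(24755 - 5383/528) = -2872*13065257/528 = -4690427263/66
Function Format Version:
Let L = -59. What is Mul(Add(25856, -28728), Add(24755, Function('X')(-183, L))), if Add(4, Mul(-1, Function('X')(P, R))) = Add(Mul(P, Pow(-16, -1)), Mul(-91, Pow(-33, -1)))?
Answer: Rational(-4690427263, 66) ≈ -7.1067e+7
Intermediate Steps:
Function('X')(P, R) = Add(Rational(41, 33), Mul(Rational(1, 16), P)) (Function('X')(P, R) = Add(4, Mul(-1, Add(Mul(P, Pow(-16, -1)), Mul(-91, Pow(-33, -1))))) = Add(4, Mul(-1, Add(Mul(P, Rational(-1, 16)), Mul(-91, Rational(-1, 33))))) = Add(4, Mul(-1, Add(Mul(Rational(-1, 16), P), Rational(91, 33)))) = Add(4, Mul(-1, Add(Rational(91, 33), Mul(Rational(-1, 16), P)))) = Add(4, Add(Rational(-91, 33), Mul(Rational(1, 16), P))) = Add(Rational(41, 33), Mul(Rational(1, 16), P)))
Mul(Add(25856, -28728), Add(24755, Function('X')(-183, L))) = Mul(Add(25856, -28728), Add(24755, Add(Rational(41, 33), Mul(Rational(1, 16), -183)))) = Mul(-2872, Add(24755, Add(Rational(41, 33), Rational(-183, 16)))) = Mul(-2872, Add(24755, Rational(-5383, 528))) = Mul(-2872, Rational(13065257, 528)) = Rational(-4690427263, 66)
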